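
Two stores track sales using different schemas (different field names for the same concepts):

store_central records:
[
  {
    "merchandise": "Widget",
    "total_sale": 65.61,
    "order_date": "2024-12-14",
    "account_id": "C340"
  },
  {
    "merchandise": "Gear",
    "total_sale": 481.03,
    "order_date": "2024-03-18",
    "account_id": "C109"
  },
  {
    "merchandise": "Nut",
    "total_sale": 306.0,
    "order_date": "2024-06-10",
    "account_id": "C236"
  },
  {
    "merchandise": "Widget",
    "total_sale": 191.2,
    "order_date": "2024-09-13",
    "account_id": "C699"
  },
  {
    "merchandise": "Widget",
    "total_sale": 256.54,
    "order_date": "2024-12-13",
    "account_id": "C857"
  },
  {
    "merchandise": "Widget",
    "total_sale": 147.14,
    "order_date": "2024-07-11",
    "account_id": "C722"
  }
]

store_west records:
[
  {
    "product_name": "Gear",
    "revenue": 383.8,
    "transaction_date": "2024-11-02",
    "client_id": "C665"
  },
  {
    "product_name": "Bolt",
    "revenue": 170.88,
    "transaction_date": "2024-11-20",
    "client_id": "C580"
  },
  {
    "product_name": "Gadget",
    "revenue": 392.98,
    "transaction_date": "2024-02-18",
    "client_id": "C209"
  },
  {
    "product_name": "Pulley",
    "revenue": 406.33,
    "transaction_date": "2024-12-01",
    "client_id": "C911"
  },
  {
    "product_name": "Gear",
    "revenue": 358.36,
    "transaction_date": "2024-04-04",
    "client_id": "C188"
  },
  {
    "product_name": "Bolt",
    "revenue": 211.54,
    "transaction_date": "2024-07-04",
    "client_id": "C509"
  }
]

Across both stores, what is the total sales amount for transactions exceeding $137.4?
3305.8

Schema mapping: "total_sale" (store_central) = "revenue" (store_west) = sale amount

Sum of sales > $137.4 in store_central: 1381.91
Sum of sales > $137.4 in store_west: 1923.89

Total: 1381.91 + 1923.89 = 3305.8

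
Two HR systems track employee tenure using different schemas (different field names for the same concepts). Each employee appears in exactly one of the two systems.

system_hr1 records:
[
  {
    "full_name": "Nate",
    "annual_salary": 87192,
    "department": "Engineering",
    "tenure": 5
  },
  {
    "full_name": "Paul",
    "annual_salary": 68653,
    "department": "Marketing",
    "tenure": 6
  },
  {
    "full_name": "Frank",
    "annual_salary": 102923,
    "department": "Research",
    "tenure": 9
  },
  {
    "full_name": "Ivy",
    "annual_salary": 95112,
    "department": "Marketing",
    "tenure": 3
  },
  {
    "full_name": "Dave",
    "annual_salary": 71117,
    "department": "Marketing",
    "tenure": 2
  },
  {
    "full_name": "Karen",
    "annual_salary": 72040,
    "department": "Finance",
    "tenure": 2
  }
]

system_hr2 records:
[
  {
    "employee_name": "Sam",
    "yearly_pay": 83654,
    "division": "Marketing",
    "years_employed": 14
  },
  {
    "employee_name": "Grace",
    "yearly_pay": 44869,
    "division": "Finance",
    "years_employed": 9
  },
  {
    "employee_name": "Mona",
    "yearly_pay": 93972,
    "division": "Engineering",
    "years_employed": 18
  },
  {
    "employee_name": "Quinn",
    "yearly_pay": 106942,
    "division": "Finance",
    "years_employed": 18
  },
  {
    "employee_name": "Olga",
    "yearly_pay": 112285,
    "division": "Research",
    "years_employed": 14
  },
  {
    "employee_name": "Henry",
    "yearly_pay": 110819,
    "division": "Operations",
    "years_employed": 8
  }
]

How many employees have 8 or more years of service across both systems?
7

Reconcile schemas: "tenure" (system_hr1) = "years_employed" (system_hr2) = years of service

From system_hr1: 1 employees with >= 8 years
From system_hr2: 6 employees with >= 8 years

Total: 1 + 6 = 7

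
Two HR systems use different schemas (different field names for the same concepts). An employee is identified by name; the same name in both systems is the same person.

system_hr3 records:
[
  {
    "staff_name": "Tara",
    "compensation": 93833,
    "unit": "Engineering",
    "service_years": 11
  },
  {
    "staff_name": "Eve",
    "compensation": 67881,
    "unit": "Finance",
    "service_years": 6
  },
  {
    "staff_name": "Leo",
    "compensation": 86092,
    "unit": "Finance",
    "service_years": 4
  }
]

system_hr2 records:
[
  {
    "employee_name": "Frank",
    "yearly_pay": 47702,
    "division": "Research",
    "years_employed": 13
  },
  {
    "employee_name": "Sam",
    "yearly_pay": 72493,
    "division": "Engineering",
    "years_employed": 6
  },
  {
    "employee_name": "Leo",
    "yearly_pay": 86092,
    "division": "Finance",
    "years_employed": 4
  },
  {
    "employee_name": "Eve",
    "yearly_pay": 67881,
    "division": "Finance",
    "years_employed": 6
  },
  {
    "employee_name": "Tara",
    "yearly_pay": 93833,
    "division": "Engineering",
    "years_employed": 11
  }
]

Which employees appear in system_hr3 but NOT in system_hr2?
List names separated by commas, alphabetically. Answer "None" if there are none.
None

Schema mapping: "staff_name" (system_hr3) = "employee_name" (system_hr2) = employee name

Names in system_hr3: ['Eve', 'Leo', 'Tara']
Names in system_hr2: ['Eve', 'Frank', 'Leo', 'Sam', 'Tara']

In system_hr3 but not system_hr2: None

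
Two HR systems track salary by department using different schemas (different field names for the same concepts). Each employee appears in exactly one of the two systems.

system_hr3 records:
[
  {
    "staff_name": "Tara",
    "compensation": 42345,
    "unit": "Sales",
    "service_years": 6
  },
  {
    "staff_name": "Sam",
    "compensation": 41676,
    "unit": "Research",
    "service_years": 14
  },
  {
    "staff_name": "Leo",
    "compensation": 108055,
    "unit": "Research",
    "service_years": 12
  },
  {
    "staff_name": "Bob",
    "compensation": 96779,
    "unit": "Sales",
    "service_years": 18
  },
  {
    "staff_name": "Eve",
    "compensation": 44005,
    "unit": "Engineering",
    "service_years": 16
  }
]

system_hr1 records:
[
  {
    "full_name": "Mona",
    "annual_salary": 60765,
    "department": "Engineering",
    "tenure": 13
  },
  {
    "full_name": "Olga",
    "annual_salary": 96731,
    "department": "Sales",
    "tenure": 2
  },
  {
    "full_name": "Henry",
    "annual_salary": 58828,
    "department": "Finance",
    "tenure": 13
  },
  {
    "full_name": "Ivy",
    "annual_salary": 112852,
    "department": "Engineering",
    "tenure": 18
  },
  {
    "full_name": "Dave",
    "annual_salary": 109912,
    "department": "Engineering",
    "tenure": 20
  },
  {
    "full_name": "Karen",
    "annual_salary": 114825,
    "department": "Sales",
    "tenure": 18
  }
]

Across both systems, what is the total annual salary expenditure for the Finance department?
58828

Schema mappings:
- "unit" (system_hr3) = "department" (system_hr1) = department
- "compensation" (system_hr3) = "annual_salary" (system_hr1) = salary

Finance salaries from system_hr3: 0
Finance salaries from system_hr1: 58828

Total: 0 + 58828 = 58828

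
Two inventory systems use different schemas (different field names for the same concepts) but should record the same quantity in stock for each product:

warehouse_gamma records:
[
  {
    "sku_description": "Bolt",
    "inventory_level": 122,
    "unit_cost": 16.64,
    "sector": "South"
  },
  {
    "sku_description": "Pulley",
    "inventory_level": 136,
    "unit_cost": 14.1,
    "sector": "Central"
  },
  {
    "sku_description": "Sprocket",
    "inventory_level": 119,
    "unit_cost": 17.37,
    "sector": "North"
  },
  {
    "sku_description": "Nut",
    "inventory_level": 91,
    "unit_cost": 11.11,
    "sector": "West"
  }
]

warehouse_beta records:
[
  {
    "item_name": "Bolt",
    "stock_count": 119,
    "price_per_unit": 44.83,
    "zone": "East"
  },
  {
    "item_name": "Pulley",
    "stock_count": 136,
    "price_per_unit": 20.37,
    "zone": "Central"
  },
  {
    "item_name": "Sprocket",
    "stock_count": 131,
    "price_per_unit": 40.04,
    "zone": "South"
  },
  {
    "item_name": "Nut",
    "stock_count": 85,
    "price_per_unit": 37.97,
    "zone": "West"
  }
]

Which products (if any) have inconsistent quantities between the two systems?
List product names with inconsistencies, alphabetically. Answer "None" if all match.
Bolt, Nut, Sprocket

Schema mappings:
- "sku_description" (warehouse_gamma) = "item_name" (warehouse_beta) = product name
- "inventory_level" (warehouse_gamma) = "stock_count" (warehouse_beta) = quantity

Comparison:
  Bolt: 122 vs 119 - MISMATCH
  Pulley: 136 vs 136 - MATCH
  Sprocket: 119 vs 131 - MISMATCH
  Nut: 91 vs 85 - MISMATCH

Products with inconsistencies: Bolt, Nut, Sprocket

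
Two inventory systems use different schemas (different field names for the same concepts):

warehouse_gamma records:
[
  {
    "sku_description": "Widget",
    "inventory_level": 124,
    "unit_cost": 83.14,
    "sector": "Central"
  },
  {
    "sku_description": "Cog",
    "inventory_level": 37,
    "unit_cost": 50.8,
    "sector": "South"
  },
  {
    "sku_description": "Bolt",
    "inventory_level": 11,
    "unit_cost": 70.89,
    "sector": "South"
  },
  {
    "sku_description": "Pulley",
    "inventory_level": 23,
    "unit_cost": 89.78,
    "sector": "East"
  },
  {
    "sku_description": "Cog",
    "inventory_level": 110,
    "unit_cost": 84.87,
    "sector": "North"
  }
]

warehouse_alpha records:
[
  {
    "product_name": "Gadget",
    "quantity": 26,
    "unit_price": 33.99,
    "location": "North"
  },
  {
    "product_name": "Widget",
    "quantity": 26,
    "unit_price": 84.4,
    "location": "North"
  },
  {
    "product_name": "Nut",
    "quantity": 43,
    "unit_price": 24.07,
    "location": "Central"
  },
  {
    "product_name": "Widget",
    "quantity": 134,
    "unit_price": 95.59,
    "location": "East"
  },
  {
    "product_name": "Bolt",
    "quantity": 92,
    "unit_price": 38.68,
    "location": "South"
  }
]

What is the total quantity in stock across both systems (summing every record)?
626

To reconcile these schemas, identify the field holding the quantity in stock in each system:
1. In warehouse_gamma it is "inventory_level"
2. In warehouse_alpha it is "quantity"

From warehouse_gamma: 124 + 37 + 11 + 23 + 110 = 305
From warehouse_alpha: 26 + 26 + 43 + 134 + 92 = 321

Total: 305 + 321 = 626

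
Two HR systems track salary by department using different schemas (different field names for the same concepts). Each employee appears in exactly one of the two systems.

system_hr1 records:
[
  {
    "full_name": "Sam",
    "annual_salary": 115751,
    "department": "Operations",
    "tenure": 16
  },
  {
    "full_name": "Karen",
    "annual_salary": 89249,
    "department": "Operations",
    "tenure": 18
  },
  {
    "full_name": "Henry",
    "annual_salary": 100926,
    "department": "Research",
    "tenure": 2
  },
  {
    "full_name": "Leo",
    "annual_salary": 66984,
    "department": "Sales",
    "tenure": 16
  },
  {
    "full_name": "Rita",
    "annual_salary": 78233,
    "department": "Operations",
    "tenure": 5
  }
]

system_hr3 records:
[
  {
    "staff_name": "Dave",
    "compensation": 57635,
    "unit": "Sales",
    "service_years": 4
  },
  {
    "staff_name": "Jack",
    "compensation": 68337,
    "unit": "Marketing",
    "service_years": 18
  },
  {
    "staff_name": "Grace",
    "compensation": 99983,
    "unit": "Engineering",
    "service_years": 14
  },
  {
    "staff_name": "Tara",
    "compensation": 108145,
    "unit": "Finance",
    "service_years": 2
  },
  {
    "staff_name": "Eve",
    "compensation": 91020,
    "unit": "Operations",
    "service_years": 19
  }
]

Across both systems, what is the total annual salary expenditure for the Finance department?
108145

Schema mappings:
- "department" (system_hr1) = "unit" (system_hr3) = department
- "annual_salary" (system_hr1) = "compensation" (system_hr3) = salary

Finance salaries from system_hr1: 0
Finance salaries from system_hr3: 108145

Total: 0 + 108145 = 108145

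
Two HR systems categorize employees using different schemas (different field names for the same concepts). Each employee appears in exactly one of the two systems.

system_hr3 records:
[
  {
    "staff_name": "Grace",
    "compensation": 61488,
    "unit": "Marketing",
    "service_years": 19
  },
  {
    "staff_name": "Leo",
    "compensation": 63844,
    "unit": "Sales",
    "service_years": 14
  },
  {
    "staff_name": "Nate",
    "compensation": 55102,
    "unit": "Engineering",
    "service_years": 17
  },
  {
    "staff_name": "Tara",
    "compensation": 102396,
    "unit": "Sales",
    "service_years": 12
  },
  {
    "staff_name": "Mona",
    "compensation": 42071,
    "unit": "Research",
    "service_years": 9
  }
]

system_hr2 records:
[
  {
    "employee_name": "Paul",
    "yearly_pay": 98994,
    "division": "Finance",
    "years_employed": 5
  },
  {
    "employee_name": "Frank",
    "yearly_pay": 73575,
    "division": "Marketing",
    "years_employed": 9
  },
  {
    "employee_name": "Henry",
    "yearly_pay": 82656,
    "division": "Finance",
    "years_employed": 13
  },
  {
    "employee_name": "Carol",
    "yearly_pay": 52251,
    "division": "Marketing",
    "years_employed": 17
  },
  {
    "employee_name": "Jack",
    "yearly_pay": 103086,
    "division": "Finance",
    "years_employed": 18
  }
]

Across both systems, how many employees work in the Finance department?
3

Schema mapping: "unit" (system_hr3) = "division" (system_hr2) = department

Finance employees in system_hr3: 0
Finance employees in system_hr2: 3

Total in Finance: 0 + 3 = 3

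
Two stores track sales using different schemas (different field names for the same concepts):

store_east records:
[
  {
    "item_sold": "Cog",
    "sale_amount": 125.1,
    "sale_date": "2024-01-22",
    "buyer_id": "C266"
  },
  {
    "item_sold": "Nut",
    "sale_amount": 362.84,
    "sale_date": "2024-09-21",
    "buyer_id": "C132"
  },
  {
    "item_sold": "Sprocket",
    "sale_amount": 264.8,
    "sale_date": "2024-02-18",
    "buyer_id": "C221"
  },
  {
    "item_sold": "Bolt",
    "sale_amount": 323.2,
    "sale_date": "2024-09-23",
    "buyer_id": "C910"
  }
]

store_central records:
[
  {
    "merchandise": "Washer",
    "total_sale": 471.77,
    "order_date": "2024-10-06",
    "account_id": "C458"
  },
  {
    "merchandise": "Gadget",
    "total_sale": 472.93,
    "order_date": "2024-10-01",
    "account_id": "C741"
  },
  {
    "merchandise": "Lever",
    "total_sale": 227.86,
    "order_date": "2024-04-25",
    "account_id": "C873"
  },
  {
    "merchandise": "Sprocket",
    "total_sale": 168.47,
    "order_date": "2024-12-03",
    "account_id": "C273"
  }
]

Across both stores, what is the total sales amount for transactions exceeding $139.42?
2291.87

Schema mapping: "sale_amount" (store_east) = "total_sale" (store_central) = sale amount

Sum of sales > $139.42 in store_east: 950.84
Sum of sales > $139.42 in store_central: 1341.03

Total: 950.84 + 1341.03 = 2291.87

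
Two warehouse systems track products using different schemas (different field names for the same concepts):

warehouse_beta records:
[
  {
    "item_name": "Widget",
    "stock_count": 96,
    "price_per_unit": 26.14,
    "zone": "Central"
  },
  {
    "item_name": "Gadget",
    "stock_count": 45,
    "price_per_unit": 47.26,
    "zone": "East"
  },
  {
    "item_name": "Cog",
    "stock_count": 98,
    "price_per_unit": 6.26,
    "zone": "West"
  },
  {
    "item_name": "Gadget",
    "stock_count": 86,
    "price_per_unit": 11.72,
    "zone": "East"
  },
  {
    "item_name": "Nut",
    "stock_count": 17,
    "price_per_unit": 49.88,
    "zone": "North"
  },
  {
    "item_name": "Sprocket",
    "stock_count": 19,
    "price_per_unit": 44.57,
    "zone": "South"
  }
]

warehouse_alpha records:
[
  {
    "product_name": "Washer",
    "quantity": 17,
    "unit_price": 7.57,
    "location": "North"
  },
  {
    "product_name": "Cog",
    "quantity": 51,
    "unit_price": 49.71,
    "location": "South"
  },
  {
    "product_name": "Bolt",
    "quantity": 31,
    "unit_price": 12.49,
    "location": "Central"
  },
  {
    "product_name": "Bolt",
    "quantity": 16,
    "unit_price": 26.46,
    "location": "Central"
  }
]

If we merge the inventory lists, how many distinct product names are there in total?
7

Schema mapping: "item_name" (warehouse_beta) = "product_name" (warehouse_alpha) = product name

Products in warehouse_beta: ['Cog', 'Gadget', 'Nut', 'Sprocket', 'Widget']
Products in warehouse_alpha: ['Bolt', 'Cog', 'Washer']

Union (unique products): ['Bolt', 'Cog', 'Gadget', 'Nut', 'Sprocket', 'Washer', 'Widget']
Count: 7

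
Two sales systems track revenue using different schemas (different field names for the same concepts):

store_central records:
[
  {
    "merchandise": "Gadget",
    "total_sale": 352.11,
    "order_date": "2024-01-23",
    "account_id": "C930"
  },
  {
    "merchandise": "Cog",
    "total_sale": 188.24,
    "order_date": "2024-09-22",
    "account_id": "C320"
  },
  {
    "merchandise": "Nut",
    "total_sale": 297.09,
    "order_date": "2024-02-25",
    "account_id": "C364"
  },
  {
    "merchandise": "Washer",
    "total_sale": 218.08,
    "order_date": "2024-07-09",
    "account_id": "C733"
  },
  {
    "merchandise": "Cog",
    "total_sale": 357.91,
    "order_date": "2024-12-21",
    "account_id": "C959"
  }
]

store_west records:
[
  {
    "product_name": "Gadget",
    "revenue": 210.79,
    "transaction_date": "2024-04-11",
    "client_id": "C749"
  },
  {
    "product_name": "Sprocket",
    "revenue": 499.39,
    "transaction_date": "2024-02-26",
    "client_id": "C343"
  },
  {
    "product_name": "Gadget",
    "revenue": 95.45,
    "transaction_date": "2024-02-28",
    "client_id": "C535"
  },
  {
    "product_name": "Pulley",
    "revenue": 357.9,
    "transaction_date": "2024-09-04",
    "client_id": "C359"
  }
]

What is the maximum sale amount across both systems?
499.39

Reconcile: "total_sale" (store_central) = "revenue" (store_west) = sale amount

Maximum in store_central: 357.91
Maximum in store_west: 499.39

Overall maximum: max(357.91, 499.39) = 499.39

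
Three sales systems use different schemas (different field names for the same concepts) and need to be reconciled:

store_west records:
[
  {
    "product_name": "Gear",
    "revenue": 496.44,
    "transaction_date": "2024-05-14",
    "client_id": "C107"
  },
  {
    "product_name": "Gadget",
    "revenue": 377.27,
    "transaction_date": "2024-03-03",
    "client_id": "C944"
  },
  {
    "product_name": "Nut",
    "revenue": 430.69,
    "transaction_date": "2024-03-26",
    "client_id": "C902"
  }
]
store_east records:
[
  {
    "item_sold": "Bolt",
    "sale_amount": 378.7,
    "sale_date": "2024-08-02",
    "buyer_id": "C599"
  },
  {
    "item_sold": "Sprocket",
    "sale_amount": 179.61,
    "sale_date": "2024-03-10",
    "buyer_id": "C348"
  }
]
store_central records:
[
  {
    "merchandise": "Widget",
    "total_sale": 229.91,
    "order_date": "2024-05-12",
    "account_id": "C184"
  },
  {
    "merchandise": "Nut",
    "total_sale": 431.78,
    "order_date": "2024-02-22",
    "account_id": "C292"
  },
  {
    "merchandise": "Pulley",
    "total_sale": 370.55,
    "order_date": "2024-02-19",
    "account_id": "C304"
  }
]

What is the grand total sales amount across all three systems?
2894.95

Schema reconciliation - all amount fields map to sale amount:

store_west (revenue): 1304.4
store_east (sale_amount): 558.31
store_central (total_sale): 1032.24

Grand total: 2894.95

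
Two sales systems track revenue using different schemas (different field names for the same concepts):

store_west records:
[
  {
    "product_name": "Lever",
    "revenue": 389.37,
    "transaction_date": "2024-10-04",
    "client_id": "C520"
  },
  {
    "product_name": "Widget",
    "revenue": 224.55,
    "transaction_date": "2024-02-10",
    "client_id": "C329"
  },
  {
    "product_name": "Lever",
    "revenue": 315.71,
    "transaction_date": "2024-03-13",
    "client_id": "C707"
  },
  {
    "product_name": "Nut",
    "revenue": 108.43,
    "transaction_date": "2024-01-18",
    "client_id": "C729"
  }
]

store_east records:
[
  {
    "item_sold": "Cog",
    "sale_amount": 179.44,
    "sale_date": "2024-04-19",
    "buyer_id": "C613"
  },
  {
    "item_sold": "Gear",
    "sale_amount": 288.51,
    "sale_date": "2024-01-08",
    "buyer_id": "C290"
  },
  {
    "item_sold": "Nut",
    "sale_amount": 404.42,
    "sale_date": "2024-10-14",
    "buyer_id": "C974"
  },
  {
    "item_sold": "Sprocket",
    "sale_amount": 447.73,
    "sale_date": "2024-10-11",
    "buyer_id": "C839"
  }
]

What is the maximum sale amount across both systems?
447.73

Reconcile: "revenue" (store_west) = "sale_amount" (store_east) = sale amount

Maximum in store_west: 389.37
Maximum in store_east: 447.73

Overall maximum: max(389.37, 447.73) = 447.73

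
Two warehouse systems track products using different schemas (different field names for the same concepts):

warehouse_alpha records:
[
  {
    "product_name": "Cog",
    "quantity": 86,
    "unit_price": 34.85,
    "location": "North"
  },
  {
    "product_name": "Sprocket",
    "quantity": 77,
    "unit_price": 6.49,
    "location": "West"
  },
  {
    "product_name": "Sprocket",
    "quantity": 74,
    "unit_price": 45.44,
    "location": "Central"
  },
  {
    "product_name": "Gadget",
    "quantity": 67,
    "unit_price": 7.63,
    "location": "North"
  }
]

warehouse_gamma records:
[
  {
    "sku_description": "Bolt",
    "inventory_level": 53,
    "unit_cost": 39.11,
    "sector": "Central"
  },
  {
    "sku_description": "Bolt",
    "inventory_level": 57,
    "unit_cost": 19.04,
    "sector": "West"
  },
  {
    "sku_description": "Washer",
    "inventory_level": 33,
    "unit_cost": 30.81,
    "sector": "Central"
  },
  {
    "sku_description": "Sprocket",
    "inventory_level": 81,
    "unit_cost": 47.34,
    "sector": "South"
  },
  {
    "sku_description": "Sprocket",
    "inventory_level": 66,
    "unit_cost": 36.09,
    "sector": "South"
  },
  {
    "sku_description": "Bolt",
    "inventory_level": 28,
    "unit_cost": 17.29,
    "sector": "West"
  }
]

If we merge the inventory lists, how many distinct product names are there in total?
5

Schema mapping: "product_name" (warehouse_alpha) = "sku_description" (warehouse_gamma) = product name

Products in warehouse_alpha: ['Cog', 'Gadget', 'Sprocket']
Products in warehouse_gamma: ['Bolt', 'Sprocket', 'Washer']

Union (unique products): ['Bolt', 'Cog', 'Gadget', 'Sprocket', 'Washer']
Count: 5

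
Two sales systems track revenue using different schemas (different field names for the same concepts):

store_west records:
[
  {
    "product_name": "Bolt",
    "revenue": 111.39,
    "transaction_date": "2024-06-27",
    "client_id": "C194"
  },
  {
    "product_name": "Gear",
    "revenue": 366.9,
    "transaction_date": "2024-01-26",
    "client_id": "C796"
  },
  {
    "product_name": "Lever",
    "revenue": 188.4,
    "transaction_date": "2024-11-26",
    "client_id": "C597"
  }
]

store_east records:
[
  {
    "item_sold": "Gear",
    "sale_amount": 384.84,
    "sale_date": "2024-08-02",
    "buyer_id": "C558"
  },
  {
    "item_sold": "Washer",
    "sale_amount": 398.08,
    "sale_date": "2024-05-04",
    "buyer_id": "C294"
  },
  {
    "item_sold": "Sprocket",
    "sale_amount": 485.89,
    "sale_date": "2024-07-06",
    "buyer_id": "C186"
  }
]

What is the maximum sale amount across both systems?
485.89

Reconcile: "revenue" (store_west) = "sale_amount" (store_east) = sale amount

Maximum in store_west: 366.9
Maximum in store_east: 485.89

Overall maximum: max(366.9, 485.89) = 485.89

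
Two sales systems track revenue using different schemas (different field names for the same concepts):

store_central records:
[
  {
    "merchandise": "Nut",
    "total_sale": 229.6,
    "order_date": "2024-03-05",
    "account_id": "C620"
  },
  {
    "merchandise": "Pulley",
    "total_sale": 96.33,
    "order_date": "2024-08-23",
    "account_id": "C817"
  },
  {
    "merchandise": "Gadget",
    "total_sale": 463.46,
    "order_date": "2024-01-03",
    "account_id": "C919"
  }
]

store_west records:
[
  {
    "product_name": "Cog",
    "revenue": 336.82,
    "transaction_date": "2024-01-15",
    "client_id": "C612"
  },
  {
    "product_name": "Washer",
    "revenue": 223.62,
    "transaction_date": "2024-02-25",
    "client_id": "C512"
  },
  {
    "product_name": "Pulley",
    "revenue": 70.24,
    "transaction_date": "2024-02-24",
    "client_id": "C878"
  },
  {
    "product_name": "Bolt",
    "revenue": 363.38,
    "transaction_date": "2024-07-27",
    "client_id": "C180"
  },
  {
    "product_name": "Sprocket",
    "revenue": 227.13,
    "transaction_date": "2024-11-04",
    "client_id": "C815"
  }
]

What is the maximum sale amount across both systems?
463.46

Reconcile: "total_sale" (store_central) = "revenue" (store_west) = sale amount

Maximum in store_central: 463.46
Maximum in store_west: 363.38

Overall maximum: max(463.46, 363.38) = 463.46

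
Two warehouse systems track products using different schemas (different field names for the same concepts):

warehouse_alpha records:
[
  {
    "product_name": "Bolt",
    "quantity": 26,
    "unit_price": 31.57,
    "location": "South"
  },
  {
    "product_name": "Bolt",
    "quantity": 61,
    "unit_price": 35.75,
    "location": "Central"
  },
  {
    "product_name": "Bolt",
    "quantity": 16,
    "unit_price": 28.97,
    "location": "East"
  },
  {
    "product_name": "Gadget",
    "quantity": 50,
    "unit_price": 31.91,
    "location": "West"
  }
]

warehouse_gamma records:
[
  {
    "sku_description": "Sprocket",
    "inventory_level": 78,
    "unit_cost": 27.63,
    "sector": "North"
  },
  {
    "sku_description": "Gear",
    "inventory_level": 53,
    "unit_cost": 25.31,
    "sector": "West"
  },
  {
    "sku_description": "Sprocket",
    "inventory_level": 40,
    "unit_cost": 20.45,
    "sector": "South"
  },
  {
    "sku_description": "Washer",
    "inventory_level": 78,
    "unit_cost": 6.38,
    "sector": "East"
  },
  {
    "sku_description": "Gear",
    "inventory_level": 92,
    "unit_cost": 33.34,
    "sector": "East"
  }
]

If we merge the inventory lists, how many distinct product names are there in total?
5

Schema mapping: "product_name" (warehouse_alpha) = "sku_description" (warehouse_gamma) = product name

Products in warehouse_alpha: ['Bolt', 'Gadget']
Products in warehouse_gamma: ['Gear', 'Sprocket', 'Washer']

Union (unique products): ['Bolt', 'Gadget', 'Gear', 'Sprocket', 'Washer']
Count: 5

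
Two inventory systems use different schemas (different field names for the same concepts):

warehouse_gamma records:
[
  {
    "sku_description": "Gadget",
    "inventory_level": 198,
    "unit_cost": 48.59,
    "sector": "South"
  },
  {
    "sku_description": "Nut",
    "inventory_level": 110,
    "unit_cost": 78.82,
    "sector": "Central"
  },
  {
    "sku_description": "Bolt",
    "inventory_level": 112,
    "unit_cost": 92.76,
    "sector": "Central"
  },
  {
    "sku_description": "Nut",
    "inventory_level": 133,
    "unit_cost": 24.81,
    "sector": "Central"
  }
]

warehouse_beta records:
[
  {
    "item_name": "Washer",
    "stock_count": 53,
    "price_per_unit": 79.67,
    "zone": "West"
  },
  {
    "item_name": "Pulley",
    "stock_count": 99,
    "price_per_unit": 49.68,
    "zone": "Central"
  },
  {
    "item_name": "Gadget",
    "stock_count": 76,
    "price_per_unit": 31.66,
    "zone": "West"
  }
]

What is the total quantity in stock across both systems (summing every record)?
781

To reconcile these schemas, identify the field holding the quantity in stock in each system:
1. In warehouse_gamma it is "inventory_level"
2. In warehouse_beta it is "stock_count"

From warehouse_gamma: 198 + 110 + 112 + 133 = 553
From warehouse_beta: 53 + 99 + 76 = 228

Total: 553 + 228 = 781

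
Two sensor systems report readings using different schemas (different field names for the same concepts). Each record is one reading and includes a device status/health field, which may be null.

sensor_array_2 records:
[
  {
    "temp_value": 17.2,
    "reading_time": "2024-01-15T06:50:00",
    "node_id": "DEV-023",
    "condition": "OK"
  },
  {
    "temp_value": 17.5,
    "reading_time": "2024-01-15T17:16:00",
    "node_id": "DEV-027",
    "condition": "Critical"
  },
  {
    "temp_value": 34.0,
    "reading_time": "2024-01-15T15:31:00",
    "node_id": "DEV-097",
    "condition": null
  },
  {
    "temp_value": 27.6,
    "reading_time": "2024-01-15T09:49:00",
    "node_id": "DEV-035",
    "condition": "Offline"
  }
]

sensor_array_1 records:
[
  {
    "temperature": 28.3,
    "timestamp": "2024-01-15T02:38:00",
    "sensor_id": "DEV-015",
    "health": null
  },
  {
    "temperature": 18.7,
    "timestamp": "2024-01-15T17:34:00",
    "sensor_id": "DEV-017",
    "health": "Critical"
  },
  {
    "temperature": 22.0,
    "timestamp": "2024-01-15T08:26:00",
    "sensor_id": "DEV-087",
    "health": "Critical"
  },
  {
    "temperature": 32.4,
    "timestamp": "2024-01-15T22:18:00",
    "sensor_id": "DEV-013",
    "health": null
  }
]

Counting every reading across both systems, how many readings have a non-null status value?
5

Schema mapping: "condition" (sensor_array_2) = "health" (sensor_array_1) = status

Non-null in sensor_array_2: 3
Non-null in sensor_array_1: 2

Total non-null: 3 + 2 = 5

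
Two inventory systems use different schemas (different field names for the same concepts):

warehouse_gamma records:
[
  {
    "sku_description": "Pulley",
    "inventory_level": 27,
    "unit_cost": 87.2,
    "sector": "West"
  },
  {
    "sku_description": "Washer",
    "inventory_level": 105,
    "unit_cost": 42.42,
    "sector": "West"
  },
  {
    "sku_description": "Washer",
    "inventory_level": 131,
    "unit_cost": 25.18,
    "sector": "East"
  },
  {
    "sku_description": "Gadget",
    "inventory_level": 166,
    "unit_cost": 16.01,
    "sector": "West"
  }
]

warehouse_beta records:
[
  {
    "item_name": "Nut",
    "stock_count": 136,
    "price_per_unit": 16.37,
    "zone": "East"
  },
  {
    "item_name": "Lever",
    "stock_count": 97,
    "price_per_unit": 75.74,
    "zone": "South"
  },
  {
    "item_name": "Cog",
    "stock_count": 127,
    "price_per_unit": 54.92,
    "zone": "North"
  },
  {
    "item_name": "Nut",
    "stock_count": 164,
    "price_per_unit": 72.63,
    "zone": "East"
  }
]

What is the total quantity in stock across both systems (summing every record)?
953

To reconcile these schemas, identify the field holding the quantity in stock in each system:
1. In warehouse_gamma it is "inventory_level"
2. In warehouse_beta it is "stock_count"

From warehouse_gamma: 27 + 105 + 131 + 166 = 429
From warehouse_beta: 136 + 97 + 127 + 164 = 524

Total: 429 + 524 = 953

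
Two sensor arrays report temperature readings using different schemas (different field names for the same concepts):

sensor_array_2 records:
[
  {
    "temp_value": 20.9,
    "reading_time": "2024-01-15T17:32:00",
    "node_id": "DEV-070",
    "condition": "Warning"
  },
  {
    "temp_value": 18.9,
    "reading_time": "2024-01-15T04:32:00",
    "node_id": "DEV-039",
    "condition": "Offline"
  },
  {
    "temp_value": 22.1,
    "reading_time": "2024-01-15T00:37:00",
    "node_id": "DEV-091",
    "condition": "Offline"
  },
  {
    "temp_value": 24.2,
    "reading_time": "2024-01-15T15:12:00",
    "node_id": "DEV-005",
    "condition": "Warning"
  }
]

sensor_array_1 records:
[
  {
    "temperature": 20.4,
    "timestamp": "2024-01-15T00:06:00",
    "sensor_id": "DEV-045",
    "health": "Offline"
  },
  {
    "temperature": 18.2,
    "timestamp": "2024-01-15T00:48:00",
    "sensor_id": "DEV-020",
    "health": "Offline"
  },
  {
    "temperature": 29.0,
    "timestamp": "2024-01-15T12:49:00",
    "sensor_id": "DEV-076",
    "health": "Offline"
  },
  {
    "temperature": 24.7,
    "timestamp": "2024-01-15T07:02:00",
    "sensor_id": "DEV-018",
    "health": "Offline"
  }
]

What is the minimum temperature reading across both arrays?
18.2

Schema mapping: "temp_value" (sensor_array_2) = "temperature" (sensor_array_1) = temperature reading

Minimum in sensor_array_2: 18.9
Minimum in sensor_array_1: 18.2

Overall minimum: min(18.9, 18.2) = 18.2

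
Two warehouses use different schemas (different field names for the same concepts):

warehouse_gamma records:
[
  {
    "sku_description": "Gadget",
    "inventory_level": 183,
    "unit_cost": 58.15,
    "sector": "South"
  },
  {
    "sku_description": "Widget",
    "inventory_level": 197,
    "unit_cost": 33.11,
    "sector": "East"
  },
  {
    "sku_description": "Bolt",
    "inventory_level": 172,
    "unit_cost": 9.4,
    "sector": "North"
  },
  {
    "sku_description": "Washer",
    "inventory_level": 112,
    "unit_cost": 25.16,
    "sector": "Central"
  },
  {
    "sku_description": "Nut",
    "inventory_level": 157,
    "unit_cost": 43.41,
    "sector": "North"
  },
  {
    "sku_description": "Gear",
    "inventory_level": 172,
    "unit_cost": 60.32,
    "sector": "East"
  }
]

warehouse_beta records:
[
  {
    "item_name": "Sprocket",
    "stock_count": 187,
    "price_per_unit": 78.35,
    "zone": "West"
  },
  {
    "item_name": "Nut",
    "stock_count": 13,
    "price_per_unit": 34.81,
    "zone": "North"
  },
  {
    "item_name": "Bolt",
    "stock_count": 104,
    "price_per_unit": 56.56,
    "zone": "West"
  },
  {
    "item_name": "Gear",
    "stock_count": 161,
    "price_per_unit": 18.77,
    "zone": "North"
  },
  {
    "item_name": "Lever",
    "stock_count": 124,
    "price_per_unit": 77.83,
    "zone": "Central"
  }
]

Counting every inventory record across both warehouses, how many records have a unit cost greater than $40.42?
6

Schema mapping: "unit_cost" (warehouse_gamma) = "price_per_unit" (warehouse_beta) = unit cost

Records > $40.42 in warehouse_gamma: 3
Records > $40.42 in warehouse_beta: 3

Total count: 3 + 3 = 6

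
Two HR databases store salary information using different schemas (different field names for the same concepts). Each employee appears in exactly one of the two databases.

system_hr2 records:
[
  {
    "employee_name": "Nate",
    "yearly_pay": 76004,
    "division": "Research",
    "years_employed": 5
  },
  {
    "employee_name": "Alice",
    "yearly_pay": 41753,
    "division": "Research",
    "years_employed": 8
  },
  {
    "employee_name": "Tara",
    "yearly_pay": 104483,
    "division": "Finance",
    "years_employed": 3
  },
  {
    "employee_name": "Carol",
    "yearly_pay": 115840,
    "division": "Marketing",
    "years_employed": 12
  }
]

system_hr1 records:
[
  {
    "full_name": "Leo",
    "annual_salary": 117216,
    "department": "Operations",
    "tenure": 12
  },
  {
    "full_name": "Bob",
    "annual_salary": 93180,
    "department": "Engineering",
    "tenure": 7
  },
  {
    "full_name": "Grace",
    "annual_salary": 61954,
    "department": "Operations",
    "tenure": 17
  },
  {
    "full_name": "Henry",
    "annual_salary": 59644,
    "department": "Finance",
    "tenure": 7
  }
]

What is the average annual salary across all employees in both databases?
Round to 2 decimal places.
83759.25

Schema mapping: "yearly_pay" (system_hr2) = "annual_salary" (system_hr1) = annual salary

All salaries: [76004, 41753, 104483, 115840, 117216, 93180, 61954, 59644]
Sum: 670074
Count: 8
Average: 670074 / 8 = 83759.25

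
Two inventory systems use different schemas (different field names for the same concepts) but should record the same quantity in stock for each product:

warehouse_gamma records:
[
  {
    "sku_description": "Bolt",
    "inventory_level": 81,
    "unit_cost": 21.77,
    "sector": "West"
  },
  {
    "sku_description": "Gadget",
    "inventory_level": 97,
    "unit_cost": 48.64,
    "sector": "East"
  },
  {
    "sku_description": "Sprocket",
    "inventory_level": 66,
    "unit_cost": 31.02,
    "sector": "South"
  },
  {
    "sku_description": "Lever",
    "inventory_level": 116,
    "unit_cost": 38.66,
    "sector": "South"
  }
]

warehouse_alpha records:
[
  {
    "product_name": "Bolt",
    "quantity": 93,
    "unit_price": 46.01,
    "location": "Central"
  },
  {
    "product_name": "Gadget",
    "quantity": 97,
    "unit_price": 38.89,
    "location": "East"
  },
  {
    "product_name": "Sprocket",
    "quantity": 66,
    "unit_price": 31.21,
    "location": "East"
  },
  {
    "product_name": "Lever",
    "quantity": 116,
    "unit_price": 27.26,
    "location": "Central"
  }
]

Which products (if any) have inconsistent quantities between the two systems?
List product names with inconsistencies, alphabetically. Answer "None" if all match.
Bolt

Schema mappings:
- "sku_description" (warehouse_gamma) = "product_name" (warehouse_alpha) = product name
- "inventory_level" (warehouse_gamma) = "quantity" (warehouse_alpha) = quantity

Comparison:
  Bolt: 81 vs 93 - MISMATCH
  Gadget: 97 vs 97 - MATCH
  Sprocket: 66 vs 66 - MATCH
  Lever: 116 vs 116 - MATCH

Products with inconsistencies: Bolt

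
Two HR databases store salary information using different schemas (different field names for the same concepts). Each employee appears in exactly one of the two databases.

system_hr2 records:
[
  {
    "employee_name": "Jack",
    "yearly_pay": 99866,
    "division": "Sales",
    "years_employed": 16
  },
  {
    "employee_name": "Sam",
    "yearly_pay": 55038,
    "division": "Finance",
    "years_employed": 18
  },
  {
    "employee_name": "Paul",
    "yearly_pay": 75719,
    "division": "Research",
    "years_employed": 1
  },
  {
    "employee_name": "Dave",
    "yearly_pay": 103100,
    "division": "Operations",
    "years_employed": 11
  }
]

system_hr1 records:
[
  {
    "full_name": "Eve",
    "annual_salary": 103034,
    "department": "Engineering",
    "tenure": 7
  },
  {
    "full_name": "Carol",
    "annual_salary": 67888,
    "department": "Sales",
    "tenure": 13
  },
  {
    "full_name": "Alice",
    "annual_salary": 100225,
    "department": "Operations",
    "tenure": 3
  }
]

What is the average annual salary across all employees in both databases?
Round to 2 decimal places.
86410.00

Schema mapping: "yearly_pay" (system_hr2) = "annual_salary" (system_hr1) = annual salary

All salaries: [99866, 55038, 75719, 103100, 103034, 67888, 100225]
Sum: 604870
Count: 7
Average: 604870 / 7 = 86410.00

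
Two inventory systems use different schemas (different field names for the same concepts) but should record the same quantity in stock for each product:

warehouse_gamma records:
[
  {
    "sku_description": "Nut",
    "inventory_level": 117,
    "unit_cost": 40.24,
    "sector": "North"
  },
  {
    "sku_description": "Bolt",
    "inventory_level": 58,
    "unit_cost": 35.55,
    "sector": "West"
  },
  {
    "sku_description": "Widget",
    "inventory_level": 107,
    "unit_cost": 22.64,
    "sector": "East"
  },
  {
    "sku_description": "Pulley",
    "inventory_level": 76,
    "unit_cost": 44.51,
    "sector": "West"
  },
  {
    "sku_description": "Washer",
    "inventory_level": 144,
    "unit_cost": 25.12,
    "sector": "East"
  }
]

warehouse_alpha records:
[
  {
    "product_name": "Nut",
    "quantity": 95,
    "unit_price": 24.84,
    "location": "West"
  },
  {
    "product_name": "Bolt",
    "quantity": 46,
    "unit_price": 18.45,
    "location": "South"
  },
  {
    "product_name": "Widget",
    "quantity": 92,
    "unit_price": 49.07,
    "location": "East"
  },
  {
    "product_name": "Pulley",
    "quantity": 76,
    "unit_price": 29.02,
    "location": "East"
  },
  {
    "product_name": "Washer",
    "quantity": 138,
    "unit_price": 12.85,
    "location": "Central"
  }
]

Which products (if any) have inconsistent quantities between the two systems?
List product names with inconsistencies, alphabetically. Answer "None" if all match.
Bolt, Nut, Washer, Widget

Schema mappings:
- "sku_description" (warehouse_gamma) = "product_name" (warehouse_alpha) = product name
- "inventory_level" (warehouse_gamma) = "quantity" (warehouse_alpha) = quantity

Comparison:
  Nut: 117 vs 95 - MISMATCH
  Bolt: 58 vs 46 - MISMATCH
  Widget: 107 vs 92 - MISMATCH
  Pulley: 76 vs 76 - MATCH
  Washer: 144 vs 138 - MISMATCH

Products with inconsistencies: Bolt, Nut, Washer, Widget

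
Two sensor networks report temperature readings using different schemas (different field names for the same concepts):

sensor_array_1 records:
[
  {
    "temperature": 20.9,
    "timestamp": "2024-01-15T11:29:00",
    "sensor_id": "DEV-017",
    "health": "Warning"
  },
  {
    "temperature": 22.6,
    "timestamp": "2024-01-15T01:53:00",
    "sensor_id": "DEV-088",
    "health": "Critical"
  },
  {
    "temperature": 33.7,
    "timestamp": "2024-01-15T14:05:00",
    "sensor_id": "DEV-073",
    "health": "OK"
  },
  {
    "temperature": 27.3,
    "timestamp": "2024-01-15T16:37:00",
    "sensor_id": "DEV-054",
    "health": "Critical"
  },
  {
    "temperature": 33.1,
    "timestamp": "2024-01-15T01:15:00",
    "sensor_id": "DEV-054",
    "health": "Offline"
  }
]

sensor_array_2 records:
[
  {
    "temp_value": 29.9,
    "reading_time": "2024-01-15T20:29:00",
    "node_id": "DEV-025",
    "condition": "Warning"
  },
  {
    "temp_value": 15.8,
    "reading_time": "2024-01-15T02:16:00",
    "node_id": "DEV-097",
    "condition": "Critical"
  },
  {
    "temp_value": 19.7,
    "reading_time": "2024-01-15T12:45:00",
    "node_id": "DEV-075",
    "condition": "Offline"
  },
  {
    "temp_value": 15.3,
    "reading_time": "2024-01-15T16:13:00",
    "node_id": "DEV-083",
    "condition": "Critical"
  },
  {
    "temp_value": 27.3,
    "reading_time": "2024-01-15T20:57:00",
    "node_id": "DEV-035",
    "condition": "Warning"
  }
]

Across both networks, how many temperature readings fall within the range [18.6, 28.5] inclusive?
5

Schema mapping: "temperature" (sensor_array_1) = "temp_value" (sensor_array_2) = temperature

Readings in [18.6, 28.5] from sensor_array_1: 3
Readings in [18.6, 28.5] from sensor_array_2: 2

Total count: 3 + 2 = 5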